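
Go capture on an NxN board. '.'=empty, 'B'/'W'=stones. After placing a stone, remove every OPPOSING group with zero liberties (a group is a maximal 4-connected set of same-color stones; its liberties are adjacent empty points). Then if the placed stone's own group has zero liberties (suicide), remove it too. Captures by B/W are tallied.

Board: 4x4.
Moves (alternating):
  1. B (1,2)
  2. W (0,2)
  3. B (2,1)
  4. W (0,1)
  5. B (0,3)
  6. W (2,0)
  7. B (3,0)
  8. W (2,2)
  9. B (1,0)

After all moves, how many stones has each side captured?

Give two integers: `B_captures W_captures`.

Answer: 1 0

Derivation:
Move 1: B@(1,2) -> caps B=0 W=0
Move 2: W@(0,2) -> caps B=0 W=0
Move 3: B@(2,1) -> caps B=0 W=0
Move 4: W@(0,1) -> caps B=0 W=0
Move 5: B@(0,3) -> caps B=0 W=0
Move 6: W@(2,0) -> caps B=0 W=0
Move 7: B@(3,0) -> caps B=0 W=0
Move 8: W@(2,2) -> caps B=0 W=0
Move 9: B@(1,0) -> caps B=1 W=0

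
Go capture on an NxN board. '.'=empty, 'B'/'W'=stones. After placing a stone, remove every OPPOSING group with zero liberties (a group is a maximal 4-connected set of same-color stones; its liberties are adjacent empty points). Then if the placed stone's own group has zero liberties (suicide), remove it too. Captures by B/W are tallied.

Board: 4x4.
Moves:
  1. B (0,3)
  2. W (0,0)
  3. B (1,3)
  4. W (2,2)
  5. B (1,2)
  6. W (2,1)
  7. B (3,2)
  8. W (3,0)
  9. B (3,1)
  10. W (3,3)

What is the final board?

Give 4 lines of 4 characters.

Answer: W..B
..BB
.WW.
W..W

Derivation:
Move 1: B@(0,3) -> caps B=0 W=0
Move 2: W@(0,0) -> caps B=0 W=0
Move 3: B@(1,3) -> caps B=0 W=0
Move 4: W@(2,2) -> caps B=0 W=0
Move 5: B@(1,2) -> caps B=0 W=0
Move 6: W@(2,1) -> caps B=0 W=0
Move 7: B@(3,2) -> caps B=0 W=0
Move 8: W@(3,0) -> caps B=0 W=0
Move 9: B@(3,1) -> caps B=0 W=0
Move 10: W@(3,3) -> caps B=0 W=2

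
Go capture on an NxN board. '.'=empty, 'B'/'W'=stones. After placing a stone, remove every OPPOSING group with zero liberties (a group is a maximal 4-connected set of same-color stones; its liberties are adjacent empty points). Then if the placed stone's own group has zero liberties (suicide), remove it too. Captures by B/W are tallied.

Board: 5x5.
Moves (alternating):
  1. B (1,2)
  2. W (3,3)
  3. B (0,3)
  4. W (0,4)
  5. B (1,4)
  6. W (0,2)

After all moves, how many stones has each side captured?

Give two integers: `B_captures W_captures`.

Move 1: B@(1,2) -> caps B=0 W=0
Move 2: W@(3,3) -> caps B=0 W=0
Move 3: B@(0,3) -> caps B=0 W=0
Move 4: W@(0,4) -> caps B=0 W=0
Move 5: B@(1,4) -> caps B=1 W=0
Move 6: W@(0,2) -> caps B=1 W=0

Answer: 1 0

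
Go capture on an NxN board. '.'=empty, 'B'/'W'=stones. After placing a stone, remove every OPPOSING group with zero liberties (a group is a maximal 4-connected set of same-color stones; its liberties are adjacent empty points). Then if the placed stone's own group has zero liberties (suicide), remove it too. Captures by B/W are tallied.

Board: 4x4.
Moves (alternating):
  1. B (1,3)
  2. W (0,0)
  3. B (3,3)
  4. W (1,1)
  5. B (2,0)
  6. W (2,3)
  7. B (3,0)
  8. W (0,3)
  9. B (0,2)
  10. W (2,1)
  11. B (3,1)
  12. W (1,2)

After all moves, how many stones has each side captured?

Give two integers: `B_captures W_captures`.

Answer: 1 0

Derivation:
Move 1: B@(1,3) -> caps B=0 W=0
Move 2: W@(0,0) -> caps B=0 W=0
Move 3: B@(3,3) -> caps B=0 W=0
Move 4: W@(1,1) -> caps B=0 W=0
Move 5: B@(2,0) -> caps B=0 W=0
Move 6: W@(2,3) -> caps B=0 W=0
Move 7: B@(3,0) -> caps B=0 W=0
Move 8: W@(0,3) -> caps B=0 W=0
Move 9: B@(0,2) -> caps B=1 W=0
Move 10: W@(2,1) -> caps B=1 W=0
Move 11: B@(3,1) -> caps B=1 W=0
Move 12: W@(1,2) -> caps B=1 W=0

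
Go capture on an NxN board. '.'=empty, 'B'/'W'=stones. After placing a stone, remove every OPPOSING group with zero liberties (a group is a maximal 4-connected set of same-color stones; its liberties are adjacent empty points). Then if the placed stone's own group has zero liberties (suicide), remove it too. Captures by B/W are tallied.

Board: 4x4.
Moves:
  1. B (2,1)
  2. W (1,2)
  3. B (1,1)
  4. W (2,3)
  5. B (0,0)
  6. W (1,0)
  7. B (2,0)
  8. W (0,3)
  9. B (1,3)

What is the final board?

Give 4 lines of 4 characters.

Answer: B..W
.BW.
BB.W
....

Derivation:
Move 1: B@(2,1) -> caps B=0 W=0
Move 2: W@(1,2) -> caps B=0 W=0
Move 3: B@(1,1) -> caps B=0 W=0
Move 4: W@(2,3) -> caps B=0 W=0
Move 5: B@(0,0) -> caps B=0 W=0
Move 6: W@(1,0) -> caps B=0 W=0
Move 7: B@(2,0) -> caps B=1 W=0
Move 8: W@(0,3) -> caps B=1 W=0
Move 9: B@(1,3) -> caps B=1 W=0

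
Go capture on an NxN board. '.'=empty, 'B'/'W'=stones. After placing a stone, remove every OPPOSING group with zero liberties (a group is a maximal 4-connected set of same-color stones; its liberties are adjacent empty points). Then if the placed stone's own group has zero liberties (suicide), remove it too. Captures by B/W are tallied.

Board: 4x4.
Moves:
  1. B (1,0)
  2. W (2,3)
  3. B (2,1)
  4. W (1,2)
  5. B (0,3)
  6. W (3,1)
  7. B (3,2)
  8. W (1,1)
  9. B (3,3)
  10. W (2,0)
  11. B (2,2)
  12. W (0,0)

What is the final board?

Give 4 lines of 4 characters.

Move 1: B@(1,0) -> caps B=0 W=0
Move 2: W@(2,3) -> caps B=0 W=0
Move 3: B@(2,1) -> caps B=0 W=0
Move 4: W@(1,2) -> caps B=0 W=0
Move 5: B@(0,3) -> caps B=0 W=0
Move 6: W@(3,1) -> caps B=0 W=0
Move 7: B@(3,2) -> caps B=0 W=0
Move 8: W@(1,1) -> caps B=0 W=0
Move 9: B@(3,3) -> caps B=0 W=0
Move 10: W@(2,0) -> caps B=0 W=0
Move 11: B@(2,2) -> caps B=0 W=0
Move 12: W@(0,0) -> caps B=0 W=1

Answer: W..B
.WW.
W..W
.W..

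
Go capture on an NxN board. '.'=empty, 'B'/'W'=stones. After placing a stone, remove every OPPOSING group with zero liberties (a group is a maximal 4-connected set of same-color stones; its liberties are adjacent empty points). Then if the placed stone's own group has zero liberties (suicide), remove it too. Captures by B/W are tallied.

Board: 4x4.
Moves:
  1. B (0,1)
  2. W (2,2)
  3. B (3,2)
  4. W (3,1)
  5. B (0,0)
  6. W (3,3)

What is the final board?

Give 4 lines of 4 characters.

Move 1: B@(0,1) -> caps B=0 W=0
Move 2: W@(2,2) -> caps B=0 W=0
Move 3: B@(3,2) -> caps B=0 W=0
Move 4: W@(3,1) -> caps B=0 W=0
Move 5: B@(0,0) -> caps B=0 W=0
Move 6: W@(3,3) -> caps B=0 W=1

Answer: BB..
....
..W.
.W.W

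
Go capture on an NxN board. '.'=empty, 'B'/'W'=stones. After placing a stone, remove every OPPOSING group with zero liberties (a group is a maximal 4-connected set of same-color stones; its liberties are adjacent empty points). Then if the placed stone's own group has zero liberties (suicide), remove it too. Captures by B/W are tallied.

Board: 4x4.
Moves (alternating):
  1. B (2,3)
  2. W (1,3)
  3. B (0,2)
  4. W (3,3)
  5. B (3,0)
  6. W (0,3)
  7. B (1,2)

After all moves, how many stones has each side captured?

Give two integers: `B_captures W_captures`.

Move 1: B@(2,3) -> caps B=0 W=0
Move 2: W@(1,3) -> caps B=0 W=0
Move 3: B@(0,2) -> caps B=0 W=0
Move 4: W@(3,3) -> caps B=0 W=0
Move 5: B@(3,0) -> caps B=0 W=0
Move 6: W@(0,3) -> caps B=0 W=0
Move 7: B@(1,2) -> caps B=2 W=0

Answer: 2 0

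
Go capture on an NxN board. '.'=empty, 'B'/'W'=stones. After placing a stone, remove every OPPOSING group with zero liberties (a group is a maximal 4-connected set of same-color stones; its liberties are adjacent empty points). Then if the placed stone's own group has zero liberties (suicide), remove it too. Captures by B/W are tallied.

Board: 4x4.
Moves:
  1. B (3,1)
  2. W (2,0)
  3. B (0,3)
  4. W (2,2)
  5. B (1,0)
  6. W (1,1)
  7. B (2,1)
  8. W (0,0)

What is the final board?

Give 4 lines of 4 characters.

Answer: W..B
.W..
WBW.
.B..

Derivation:
Move 1: B@(3,1) -> caps B=0 W=0
Move 2: W@(2,0) -> caps B=0 W=0
Move 3: B@(0,3) -> caps B=0 W=0
Move 4: W@(2,2) -> caps B=0 W=0
Move 5: B@(1,0) -> caps B=0 W=0
Move 6: W@(1,1) -> caps B=0 W=0
Move 7: B@(2,1) -> caps B=0 W=0
Move 8: W@(0,0) -> caps B=0 W=1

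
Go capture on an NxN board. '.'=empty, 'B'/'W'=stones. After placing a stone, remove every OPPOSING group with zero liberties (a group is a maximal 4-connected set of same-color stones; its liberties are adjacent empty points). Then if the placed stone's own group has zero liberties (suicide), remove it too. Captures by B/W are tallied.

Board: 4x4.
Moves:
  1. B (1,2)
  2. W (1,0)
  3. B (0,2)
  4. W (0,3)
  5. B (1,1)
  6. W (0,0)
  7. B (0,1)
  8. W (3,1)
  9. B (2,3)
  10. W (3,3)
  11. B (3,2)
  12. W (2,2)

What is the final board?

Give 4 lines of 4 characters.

Move 1: B@(1,2) -> caps B=0 W=0
Move 2: W@(1,0) -> caps B=0 W=0
Move 3: B@(0,2) -> caps B=0 W=0
Move 4: W@(0,3) -> caps B=0 W=0
Move 5: B@(1,1) -> caps B=0 W=0
Move 6: W@(0,0) -> caps B=0 W=0
Move 7: B@(0,1) -> caps B=0 W=0
Move 8: W@(3,1) -> caps B=0 W=0
Move 9: B@(2,3) -> caps B=0 W=0
Move 10: W@(3,3) -> caps B=0 W=0
Move 11: B@(3,2) -> caps B=1 W=0
Move 12: W@(2,2) -> caps B=1 W=0

Answer: WBBW
WBB.
..WB
.WB.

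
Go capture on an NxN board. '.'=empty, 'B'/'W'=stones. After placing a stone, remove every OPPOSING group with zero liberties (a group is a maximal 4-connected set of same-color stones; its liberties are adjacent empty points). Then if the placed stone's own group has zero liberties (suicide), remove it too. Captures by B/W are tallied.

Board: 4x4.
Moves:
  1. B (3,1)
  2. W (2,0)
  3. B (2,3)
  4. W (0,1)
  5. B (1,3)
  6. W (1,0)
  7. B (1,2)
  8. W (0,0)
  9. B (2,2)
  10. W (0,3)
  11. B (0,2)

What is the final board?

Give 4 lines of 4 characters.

Answer: WWB.
W.BB
W.BB
.B..

Derivation:
Move 1: B@(3,1) -> caps B=0 W=0
Move 2: W@(2,0) -> caps B=0 W=0
Move 3: B@(2,3) -> caps B=0 W=0
Move 4: W@(0,1) -> caps B=0 W=0
Move 5: B@(1,3) -> caps B=0 W=0
Move 6: W@(1,0) -> caps B=0 W=0
Move 7: B@(1,2) -> caps B=0 W=0
Move 8: W@(0,0) -> caps B=0 W=0
Move 9: B@(2,2) -> caps B=0 W=0
Move 10: W@(0,3) -> caps B=0 W=0
Move 11: B@(0,2) -> caps B=1 W=0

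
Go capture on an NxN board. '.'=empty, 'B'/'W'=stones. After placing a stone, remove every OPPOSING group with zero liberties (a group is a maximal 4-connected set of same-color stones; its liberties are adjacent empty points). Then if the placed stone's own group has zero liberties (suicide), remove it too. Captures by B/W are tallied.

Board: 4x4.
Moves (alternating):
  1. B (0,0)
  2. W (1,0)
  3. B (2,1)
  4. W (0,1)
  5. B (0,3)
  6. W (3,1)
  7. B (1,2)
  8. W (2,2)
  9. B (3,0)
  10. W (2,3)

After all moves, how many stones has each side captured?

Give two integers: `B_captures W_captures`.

Move 1: B@(0,0) -> caps B=0 W=0
Move 2: W@(1,0) -> caps B=0 W=0
Move 3: B@(2,1) -> caps B=0 W=0
Move 4: W@(0,1) -> caps B=0 W=1
Move 5: B@(0,3) -> caps B=0 W=1
Move 6: W@(3,1) -> caps B=0 W=1
Move 7: B@(1,2) -> caps B=0 W=1
Move 8: W@(2,2) -> caps B=0 W=1
Move 9: B@(3,0) -> caps B=0 W=1
Move 10: W@(2,3) -> caps B=0 W=1

Answer: 0 1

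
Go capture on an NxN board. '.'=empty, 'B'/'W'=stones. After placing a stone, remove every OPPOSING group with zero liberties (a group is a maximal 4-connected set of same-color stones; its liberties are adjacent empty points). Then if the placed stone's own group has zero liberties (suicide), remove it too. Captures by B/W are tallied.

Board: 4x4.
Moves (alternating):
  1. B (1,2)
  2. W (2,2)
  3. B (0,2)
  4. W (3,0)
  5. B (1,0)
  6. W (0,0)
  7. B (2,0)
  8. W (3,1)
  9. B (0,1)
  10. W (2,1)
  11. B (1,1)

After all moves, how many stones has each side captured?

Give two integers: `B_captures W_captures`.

Move 1: B@(1,2) -> caps B=0 W=0
Move 2: W@(2,2) -> caps B=0 W=0
Move 3: B@(0,2) -> caps B=0 W=0
Move 4: W@(3,0) -> caps B=0 W=0
Move 5: B@(1,0) -> caps B=0 W=0
Move 6: W@(0,0) -> caps B=0 W=0
Move 7: B@(2,0) -> caps B=0 W=0
Move 8: W@(3,1) -> caps B=0 W=0
Move 9: B@(0,1) -> caps B=1 W=0
Move 10: W@(2,1) -> caps B=1 W=0
Move 11: B@(1,1) -> caps B=1 W=0

Answer: 1 0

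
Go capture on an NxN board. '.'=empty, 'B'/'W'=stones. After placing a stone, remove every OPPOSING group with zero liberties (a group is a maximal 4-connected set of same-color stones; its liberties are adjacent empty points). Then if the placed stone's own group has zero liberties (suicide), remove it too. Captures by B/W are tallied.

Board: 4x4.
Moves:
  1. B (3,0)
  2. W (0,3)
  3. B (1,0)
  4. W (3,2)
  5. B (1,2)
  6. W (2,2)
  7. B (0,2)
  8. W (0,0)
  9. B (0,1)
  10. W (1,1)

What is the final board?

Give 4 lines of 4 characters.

Move 1: B@(3,0) -> caps B=0 W=0
Move 2: W@(0,3) -> caps B=0 W=0
Move 3: B@(1,0) -> caps B=0 W=0
Move 4: W@(3,2) -> caps B=0 W=0
Move 5: B@(1,2) -> caps B=0 W=0
Move 6: W@(2,2) -> caps B=0 W=0
Move 7: B@(0,2) -> caps B=0 W=0
Move 8: W@(0,0) -> caps B=0 W=0
Move 9: B@(0,1) -> caps B=1 W=0
Move 10: W@(1,1) -> caps B=1 W=0

Answer: .BBW
BWB.
..W.
B.W.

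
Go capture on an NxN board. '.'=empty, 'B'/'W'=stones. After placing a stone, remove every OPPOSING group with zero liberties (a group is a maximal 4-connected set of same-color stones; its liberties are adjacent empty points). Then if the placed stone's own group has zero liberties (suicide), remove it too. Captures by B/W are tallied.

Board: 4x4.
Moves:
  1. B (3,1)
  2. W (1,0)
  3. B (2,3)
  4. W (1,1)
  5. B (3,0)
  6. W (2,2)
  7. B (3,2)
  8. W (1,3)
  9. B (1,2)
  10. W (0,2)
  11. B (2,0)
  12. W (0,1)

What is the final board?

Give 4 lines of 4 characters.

Answer: .WW.
WW.W
B.WB
BBB.

Derivation:
Move 1: B@(3,1) -> caps B=0 W=0
Move 2: W@(1,0) -> caps B=0 W=0
Move 3: B@(2,3) -> caps B=0 W=0
Move 4: W@(1,1) -> caps B=0 W=0
Move 5: B@(3,0) -> caps B=0 W=0
Move 6: W@(2,2) -> caps B=0 W=0
Move 7: B@(3,2) -> caps B=0 W=0
Move 8: W@(1,3) -> caps B=0 W=0
Move 9: B@(1,2) -> caps B=0 W=0
Move 10: W@(0,2) -> caps B=0 W=1
Move 11: B@(2,0) -> caps B=0 W=1
Move 12: W@(0,1) -> caps B=0 W=1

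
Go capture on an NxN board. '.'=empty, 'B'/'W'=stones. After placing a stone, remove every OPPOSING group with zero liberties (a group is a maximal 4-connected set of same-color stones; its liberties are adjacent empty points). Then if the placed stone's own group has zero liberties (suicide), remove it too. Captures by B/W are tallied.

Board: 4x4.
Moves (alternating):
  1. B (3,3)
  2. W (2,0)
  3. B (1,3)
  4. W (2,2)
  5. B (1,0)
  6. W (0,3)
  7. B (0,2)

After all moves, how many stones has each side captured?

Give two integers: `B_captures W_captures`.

Move 1: B@(3,3) -> caps B=0 W=0
Move 2: W@(2,0) -> caps B=0 W=0
Move 3: B@(1,3) -> caps B=0 W=0
Move 4: W@(2,2) -> caps B=0 W=0
Move 5: B@(1,0) -> caps B=0 W=0
Move 6: W@(0,3) -> caps B=0 W=0
Move 7: B@(0,2) -> caps B=1 W=0

Answer: 1 0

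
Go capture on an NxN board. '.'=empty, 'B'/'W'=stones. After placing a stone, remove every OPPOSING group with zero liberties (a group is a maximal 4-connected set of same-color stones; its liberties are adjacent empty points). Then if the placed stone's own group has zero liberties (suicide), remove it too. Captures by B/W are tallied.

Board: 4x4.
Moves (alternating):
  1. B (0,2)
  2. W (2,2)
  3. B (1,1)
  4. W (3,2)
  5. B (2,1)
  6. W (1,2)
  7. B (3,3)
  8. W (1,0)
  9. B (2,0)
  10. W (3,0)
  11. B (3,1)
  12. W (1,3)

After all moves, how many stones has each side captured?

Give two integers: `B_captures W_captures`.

Move 1: B@(0,2) -> caps B=0 W=0
Move 2: W@(2,2) -> caps B=0 W=0
Move 3: B@(1,1) -> caps B=0 W=0
Move 4: W@(3,2) -> caps B=0 W=0
Move 5: B@(2,1) -> caps B=0 W=0
Move 6: W@(1,2) -> caps B=0 W=0
Move 7: B@(3,3) -> caps B=0 W=0
Move 8: W@(1,0) -> caps B=0 W=0
Move 9: B@(2,0) -> caps B=0 W=0
Move 10: W@(3,0) -> caps B=0 W=0
Move 11: B@(3,1) -> caps B=1 W=0
Move 12: W@(1,3) -> caps B=1 W=0

Answer: 1 0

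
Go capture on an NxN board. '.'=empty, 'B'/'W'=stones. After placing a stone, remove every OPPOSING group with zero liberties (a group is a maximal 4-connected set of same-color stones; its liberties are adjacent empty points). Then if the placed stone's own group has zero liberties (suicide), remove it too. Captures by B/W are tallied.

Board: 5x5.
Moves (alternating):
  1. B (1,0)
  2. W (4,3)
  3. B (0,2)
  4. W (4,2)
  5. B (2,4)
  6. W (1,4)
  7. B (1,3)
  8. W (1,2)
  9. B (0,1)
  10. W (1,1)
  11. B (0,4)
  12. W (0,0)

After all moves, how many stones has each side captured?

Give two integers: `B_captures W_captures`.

Move 1: B@(1,0) -> caps B=0 W=0
Move 2: W@(4,3) -> caps B=0 W=0
Move 3: B@(0,2) -> caps B=0 W=0
Move 4: W@(4,2) -> caps B=0 W=0
Move 5: B@(2,4) -> caps B=0 W=0
Move 6: W@(1,4) -> caps B=0 W=0
Move 7: B@(1,3) -> caps B=0 W=0
Move 8: W@(1,2) -> caps B=0 W=0
Move 9: B@(0,1) -> caps B=0 W=0
Move 10: W@(1,1) -> caps B=0 W=0
Move 11: B@(0,4) -> caps B=1 W=0
Move 12: W@(0,0) -> caps B=1 W=0

Answer: 1 0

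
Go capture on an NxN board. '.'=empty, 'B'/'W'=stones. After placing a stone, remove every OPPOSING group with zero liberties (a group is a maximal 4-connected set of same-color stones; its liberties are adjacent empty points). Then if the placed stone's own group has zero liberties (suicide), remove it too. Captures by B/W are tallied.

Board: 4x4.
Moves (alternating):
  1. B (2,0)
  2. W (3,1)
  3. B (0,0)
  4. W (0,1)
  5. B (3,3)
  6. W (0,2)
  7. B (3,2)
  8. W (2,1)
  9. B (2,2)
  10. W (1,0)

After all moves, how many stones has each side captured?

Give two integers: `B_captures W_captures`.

Move 1: B@(2,0) -> caps B=0 W=0
Move 2: W@(3,1) -> caps B=0 W=0
Move 3: B@(0,0) -> caps B=0 W=0
Move 4: W@(0,1) -> caps B=0 W=0
Move 5: B@(3,3) -> caps B=0 W=0
Move 6: W@(0,2) -> caps B=0 W=0
Move 7: B@(3,2) -> caps B=0 W=0
Move 8: W@(2,1) -> caps B=0 W=0
Move 9: B@(2,2) -> caps B=0 W=0
Move 10: W@(1,0) -> caps B=0 W=1

Answer: 0 1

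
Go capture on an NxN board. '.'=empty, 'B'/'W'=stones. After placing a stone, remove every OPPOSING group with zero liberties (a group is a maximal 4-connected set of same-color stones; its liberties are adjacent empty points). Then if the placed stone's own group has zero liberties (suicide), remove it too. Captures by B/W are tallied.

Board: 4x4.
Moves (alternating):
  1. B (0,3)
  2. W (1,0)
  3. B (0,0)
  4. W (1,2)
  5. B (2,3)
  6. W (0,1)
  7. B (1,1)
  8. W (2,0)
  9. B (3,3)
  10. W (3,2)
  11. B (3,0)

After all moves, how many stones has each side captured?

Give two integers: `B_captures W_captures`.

Move 1: B@(0,3) -> caps B=0 W=0
Move 2: W@(1,0) -> caps B=0 W=0
Move 3: B@(0,0) -> caps B=0 W=0
Move 4: W@(1,2) -> caps B=0 W=0
Move 5: B@(2,3) -> caps B=0 W=0
Move 6: W@(0,1) -> caps B=0 W=1
Move 7: B@(1,1) -> caps B=0 W=1
Move 8: W@(2,0) -> caps B=0 W=1
Move 9: B@(3,3) -> caps B=0 W=1
Move 10: W@(3,2) -> caps B=0 W=1
Move 11: B@(3,0) -> caps B=0 W=1

Answer: 0 1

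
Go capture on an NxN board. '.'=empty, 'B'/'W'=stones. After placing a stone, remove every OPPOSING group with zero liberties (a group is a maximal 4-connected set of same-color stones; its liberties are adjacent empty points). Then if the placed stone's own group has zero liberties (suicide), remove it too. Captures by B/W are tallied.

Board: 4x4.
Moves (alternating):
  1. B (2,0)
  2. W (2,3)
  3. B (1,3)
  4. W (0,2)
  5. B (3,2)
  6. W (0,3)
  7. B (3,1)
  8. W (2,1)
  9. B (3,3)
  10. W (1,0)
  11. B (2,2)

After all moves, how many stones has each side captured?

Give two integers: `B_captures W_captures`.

Answer: 1 0

Derivation:
Move 1: B@(2,0) -> caps B=0 W=0
Move 2: W@(2,3) -> caps B=0 W=0
Move 3: B@(1,3) -> caps B=0 W=0
Move 4: W@(0,2) -> caps B=0 W=0
Move 5: B@(3,2) -> caps B=0 W=0
Move 6: W@(0,3) -> caps B=0 W=0
Move 7: B@(3,1) -> caps B=0 W=0
Move 8: W@(2,1) -> caps B=0 W=0
Move 9: B@(3,3) -> caps B=0 W=0
Move 10: W@(1,0) -> caps B=0 W=0
Move 11: B@(2,2) -> caps B=1 W=0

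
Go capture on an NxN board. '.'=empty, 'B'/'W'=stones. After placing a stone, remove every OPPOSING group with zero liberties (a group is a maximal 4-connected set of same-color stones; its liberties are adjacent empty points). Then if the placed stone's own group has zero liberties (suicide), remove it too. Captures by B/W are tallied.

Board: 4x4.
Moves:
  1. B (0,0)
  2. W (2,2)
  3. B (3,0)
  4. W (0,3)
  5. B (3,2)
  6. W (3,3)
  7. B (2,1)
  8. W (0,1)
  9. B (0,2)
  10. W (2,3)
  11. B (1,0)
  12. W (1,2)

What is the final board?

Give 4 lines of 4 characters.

Move 1: B@(0,0) -> caps B=0 W=0
Move 2: W@(2,2) -> caps B=0 W=0
Move 3: B@(3,0) -> caps B=0 W=0
Move 4: W@(0,3) -> caps B=0 W=0
Move 5: B@(3,2) -> caps B=0 W=0
Move 6: W@(3,3) -> caps B=0 W=0
Move 7: B@(2,1) -> caps B=0 W=0
Move 8: W@(0,1) -> caps B=0 W=0
Move 9: B@(0,2) -> caps B=0 W=0
Move 10: W@(2,3) -> caps B=0 W=0
Move 11: B@(1,0) -> caps B=0 W=0
Move 12: W@(1,2) -> caps B=0 W=1

Answer: BW.W
B.W.
.BWW
B.BW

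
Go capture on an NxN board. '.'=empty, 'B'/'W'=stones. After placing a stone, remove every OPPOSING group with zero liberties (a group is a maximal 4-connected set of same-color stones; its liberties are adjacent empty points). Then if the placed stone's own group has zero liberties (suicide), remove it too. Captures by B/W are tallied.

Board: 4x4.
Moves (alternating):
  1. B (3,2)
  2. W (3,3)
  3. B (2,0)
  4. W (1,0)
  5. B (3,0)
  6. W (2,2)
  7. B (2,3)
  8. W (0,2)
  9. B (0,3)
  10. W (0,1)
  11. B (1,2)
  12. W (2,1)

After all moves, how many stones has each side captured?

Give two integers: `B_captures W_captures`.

Move 1: B@(3,2) -> caps B=0 W=0
Move 2: W@(3,3) -> caps B=0 W=0
Move 3: B@(2,0) -> caps B=0 W=0
Move 4: W@(1,0) -> caps B=0 W=0
Move 5: B@(3,0) -> caps B=0 W=0
Move 6: W@(2,2) -> caps B=0 W=0
Move 7: B@(2,3) -> caps B=1 W=0
Move 8: W@(0,2) -> caps B=1 W=0
Move 9: B@(0,3) -> caps B=1 W=0
Move 10: W@(0,1) -> caps B=1 W=0
Move 11: B@(1,2) -> caps B=1 W=0
Move 12: W@(2,1) -> caps B=1 W=0

Answer: 1 0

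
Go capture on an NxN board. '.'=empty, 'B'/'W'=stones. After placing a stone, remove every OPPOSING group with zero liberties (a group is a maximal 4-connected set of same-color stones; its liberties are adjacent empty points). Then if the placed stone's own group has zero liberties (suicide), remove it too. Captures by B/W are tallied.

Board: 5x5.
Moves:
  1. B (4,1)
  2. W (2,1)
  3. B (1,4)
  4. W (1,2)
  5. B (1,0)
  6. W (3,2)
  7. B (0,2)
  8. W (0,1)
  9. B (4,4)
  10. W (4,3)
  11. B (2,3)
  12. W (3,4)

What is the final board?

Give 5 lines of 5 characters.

Answer: .WB..
B.W.B
.W.B.
..W.W
.B.W.

Derivation:
Move 1: B@(4,1) -> caps B=0 W=0
Move 2: W@(2,1) -> caps B=0 W=0
Move 3: B@(1,4) -> caps B=0 W=0
Move 4: W@(1,2) -> caps B=0 W=0
Move 5: B@(1,0) -> caps B=0 W=0
Move 6: W@(3,2) -> caps B=0 W=0
Move 7: B@(0,2) -> caps B=0 W=0
Move 8: W@(0,1) -> caps B=0 W=0
Move 9: B@(4,4) -> caps B=0 W=0
Move 10: W@(4,3) -> caps B=0 W=0
Move 11: B@(2,3) -> caps B=0 W=0
Move 12: W@(3,4) -> caps B=0 W=1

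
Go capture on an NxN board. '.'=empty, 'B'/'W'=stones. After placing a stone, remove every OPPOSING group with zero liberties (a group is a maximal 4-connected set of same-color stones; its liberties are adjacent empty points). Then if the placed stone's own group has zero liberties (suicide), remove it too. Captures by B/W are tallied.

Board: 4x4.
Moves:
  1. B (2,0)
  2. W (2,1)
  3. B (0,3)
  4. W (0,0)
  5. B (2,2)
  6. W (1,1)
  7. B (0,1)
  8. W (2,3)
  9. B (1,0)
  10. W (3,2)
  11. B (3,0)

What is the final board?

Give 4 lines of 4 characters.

Move 1: B@(2,0) -> caps B=0 W=0
Move 2: W@(2,1) -> caps B=0 W=0
Move 3: B@(0,3) -> caps B=0 W=0
Move 4: W@(0,0) -> caps B=0 W=0
Move 5: B@(2,2) -> caps B=0 W=0
Move 6: W@(1,1) -> caps B=0 W=0
Move 7: B@(0,1) -> caps B=0 W=0
Move 8: W@(2,3) -> caps B=0 W=0
Move 9: B@(1,0) -> caps B=1 W=0
Move 10: W@(3,2) -> caps B=1 W=0
Move 11: B@(3,0) -> caps B=1 W=0

Answer: .B.B
BW..
BWBW
B.W.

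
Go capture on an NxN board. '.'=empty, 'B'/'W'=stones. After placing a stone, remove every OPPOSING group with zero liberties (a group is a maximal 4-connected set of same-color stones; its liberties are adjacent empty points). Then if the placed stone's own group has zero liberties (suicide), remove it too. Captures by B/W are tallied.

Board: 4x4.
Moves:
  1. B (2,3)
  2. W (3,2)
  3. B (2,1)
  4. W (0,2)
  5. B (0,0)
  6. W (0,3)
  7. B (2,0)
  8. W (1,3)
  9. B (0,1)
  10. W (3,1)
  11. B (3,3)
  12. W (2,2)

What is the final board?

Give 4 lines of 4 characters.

Move 1: B@(2,3) -> caps B=0 W=0
Move 2: W@(3,2) -> caps B=0 W=0
Move 3: B@(2,1) -> caps B=0 W=0
Move 4: W@(0,2) -> caps B=0 W=0
Move 5: B@(0,0) -> caps B=0 W=0
Move 6: W@(0,3) -> caps B=0 W=0
Move 7: B@(2,0) -> caps B=0 W=0
Move 8: W@(1,3) -> caps B=0 W=0
Move 9: B@(0,1) -> caps B=0 W=0
Move 10: W@(3,1) -> caps B=0 W=0
Move 11: B@(3,3) -> caps B=0 W=0
Move 12: W@(2,2) -> caps B=0 W=2

Answer: BBWW
...W
BBW.
.WW.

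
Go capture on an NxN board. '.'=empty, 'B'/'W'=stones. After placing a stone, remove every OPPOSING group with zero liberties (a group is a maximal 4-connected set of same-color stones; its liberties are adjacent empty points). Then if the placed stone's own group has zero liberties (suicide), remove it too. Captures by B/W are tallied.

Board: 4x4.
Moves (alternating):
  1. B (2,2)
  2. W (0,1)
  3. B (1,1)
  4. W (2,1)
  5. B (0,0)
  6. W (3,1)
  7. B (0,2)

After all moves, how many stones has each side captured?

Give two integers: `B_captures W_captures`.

Answer: 1 0

Derivation:
Move 1: B@(2,2) -> caps B=0 W=0
Move 2: W@(0,1) -> caps B=0 W=0
Move 3: B@(1,1) -> caps B=0 W=0
Move 4: W@(2,1) -> caps B=0 W=0
Move 5: B@(0,0) -> caps B=0 W=0
Move 6: W@(3,1) -> caps B=0 W=0
Move 7: B@(0,2) -> caps B=1 W=0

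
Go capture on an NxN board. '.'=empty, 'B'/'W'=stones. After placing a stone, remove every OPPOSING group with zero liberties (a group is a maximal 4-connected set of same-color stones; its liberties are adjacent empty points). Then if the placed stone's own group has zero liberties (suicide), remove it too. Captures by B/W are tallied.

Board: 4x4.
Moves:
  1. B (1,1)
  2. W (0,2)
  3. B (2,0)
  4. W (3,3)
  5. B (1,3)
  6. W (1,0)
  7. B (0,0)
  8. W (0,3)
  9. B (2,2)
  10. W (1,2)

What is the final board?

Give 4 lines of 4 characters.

Move 1: B@(1,1) -> caps B=0 W=0
Move 2: W@(0,2) -> caps B=0 W=0
Move 3: B@(2,0) -> caps B=0 W=0
Move 4: W@(3,3) -> caps B=0 W=0
Move 5: B@(1,3) -> caps B=0 W=0
Move 6: W@(1,0) -> caps B=0 W=0
Move 7: B@(0,0) -> caps B=1 W=0
Move 8: W@(0,3) -> caps B=1 W=0
Move 9: B@(2,2) -> caps B=1 W=0
Move 10: W@(1,2) -> caps B=1 W=0

Answer: B.WW
.BWB
B.B.
...W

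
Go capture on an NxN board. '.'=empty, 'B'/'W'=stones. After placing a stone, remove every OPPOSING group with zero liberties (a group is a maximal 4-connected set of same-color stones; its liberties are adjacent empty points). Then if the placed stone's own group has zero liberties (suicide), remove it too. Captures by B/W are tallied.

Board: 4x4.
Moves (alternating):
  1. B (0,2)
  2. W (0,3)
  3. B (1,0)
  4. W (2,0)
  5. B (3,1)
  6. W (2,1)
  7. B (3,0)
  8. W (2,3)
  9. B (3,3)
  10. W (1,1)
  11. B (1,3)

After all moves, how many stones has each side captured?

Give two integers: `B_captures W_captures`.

Move 1: B@(0,2) -> caps B=0 W=0
Move 2: W@(0,3) -> caps B=0 W=0
Move 3: B@(1,0) -> caps B=0 W=0
Move 4: W@(2,0) -> caps B=0 W=0
Move 5: B@(3,1) -> caps B=0 W=0
Move 6: W@(2,1) -> caps B=0 W=0
Move 7: B@(3,0) -> caps B=0 W=0
Move 8: W@(2,3) -> caps B=0 W=0
Move 9: B@(3,3) -> caps B=0 W=0
Move 10: W@(1,1) -> caps B=0 W=0
Move 11: B@(1,3) -> caps B=1 W=0

Answer: 1 0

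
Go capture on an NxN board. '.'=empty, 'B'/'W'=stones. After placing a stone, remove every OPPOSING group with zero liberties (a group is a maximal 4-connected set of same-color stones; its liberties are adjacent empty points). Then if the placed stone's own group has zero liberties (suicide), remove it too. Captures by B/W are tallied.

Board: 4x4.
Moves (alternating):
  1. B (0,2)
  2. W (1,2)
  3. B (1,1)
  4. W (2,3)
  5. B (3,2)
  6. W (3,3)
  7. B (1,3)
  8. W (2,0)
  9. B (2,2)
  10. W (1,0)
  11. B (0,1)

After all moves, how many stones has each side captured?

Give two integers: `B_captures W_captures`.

Move 1: B@(0,2) -> caps B=0 W=0
Move 2: W@(1,2) -> caps B=0 W=0
Move 3: B@(1,1) -> caps B=0 W=0
Move 4: W@(2,3) -> caps B=0 W=0
Move 5: B@(3,2) -> caps B=0 W=0
Move 6: W@(3,3) -> caps B=0 W=0
Move 7: B@(1,3) -> caps B=0 W=0
Move 8: W@(2,0) -> caps B=0 W=0
Move 9: B@(2,2) -> caps B=3 W=0
Move 10: W@(1,0) -> caps B=3 W=0
Move 11: B@(0,1) -> caps B=3 W=0

Answer: 3 0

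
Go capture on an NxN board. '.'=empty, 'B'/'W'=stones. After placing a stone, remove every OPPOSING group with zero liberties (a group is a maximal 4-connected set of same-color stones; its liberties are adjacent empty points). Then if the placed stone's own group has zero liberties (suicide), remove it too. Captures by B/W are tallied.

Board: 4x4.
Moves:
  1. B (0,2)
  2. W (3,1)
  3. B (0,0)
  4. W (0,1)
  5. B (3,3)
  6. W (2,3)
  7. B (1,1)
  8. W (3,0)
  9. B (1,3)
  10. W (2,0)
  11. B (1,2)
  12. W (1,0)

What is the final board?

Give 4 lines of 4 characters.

Move 1: B@(0,2) -> caps B=0 W=0
Move 2: W@(3,1) -> caps B=0 W=0
Move 3: B@(0,0) -> caps B=0 W=0
Move 4: W@(0,1) -> caps B=0 W=0
Move 5: B@(3,3) -> caps B=0 W=0
Move 6: W@(2,3) -> caps B=0 W=0
Move 7: B@(1,1) -> caps B=1 W=0
Move 8: W@(3,0) -> caps B=1 W=0
Move 9: B@(1,3) -> caps B=1 W=0
Move 10: W@(2,0) -> caps B=1 W=0
Move 11: B@(1,2) -> caps B=1 W=0
Move 12: W@(1,0) -> caps B=1 W=0

Answer: B.B.
WBBB
W..W
WW.B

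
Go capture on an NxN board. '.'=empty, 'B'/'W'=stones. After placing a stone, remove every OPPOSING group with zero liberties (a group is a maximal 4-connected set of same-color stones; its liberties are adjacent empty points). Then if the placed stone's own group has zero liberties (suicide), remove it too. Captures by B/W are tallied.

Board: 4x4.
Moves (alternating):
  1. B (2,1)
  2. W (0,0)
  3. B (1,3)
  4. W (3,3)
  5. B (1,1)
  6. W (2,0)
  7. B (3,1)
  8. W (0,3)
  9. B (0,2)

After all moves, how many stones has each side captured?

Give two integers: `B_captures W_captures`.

Move 1: B@(2,1) -> caps B=0 W=0
Move 2: W@(0,0) -> caps B=0 W=0
Move 3: B@(1,3) -> caps B=0 W=0
Move 4: W@(3,3) -> caps B=0 W=0
Move 5: B@(1,1) -> caps B=0 W=0
Move 6: W@(2,0) -> caps B=0 W=0
Move 7: B@(3,1) -> caps B=0 W=0
Move 8: W@(0,3) -> caps B=0 W=0
Move 9: B@(0,2) -> caps B=1 W=0

Answer: 1 0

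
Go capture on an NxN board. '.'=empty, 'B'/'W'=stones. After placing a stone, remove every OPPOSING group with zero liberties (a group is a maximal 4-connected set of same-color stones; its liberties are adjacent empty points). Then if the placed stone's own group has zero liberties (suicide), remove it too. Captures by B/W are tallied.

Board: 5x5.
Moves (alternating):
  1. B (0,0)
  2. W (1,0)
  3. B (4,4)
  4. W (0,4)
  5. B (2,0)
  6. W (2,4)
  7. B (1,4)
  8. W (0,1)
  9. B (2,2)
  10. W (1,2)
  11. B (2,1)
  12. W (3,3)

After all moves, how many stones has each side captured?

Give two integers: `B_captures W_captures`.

Move 1: B@(0,0) -> caps B=0 W=0
Move 2: W@(1,0) -> caps B=0 W=0
Move 3: B@(4,4) -> caps B=0 W=0
Move 4: W@(0,4) -> caps B=0 W=0
Move 5: B@(2,0) -> caps B=0 W=0
Move 6: W@(2,4) -> caps B=0 W=0
Move 7: B@(1,4) -> caps B=0 W=0
Move 8: W@(0,1) -> caps B=0 W=1
Move 9: B@(2,2) -> caps B=0 W=1
Move 10: W@(1,2) -> caps B=0 W=1
Move 11: B@(2,1) -> caps B=0 W=1
Move 12: W@(3,3) -> caps B=0 W=1

Answer: 0 1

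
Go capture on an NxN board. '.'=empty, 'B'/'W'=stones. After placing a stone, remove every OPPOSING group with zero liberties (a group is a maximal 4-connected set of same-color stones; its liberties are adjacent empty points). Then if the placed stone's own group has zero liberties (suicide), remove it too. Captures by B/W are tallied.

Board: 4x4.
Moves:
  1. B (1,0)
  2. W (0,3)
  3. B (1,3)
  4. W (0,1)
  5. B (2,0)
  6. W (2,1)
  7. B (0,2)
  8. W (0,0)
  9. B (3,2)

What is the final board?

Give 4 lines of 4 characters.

Answer: WWB.
B..B
BW..
..B.

Derivation:
Move 1: B@(1,0) -> caps B=0 W=0
Move 2: W@(0,3) -> caps B=0 W=0
Move 3: B@(1,3) -> caps B=0 W=0
Move 4: W@(0,1) -> caps B=0 W=0
Move 5: B@(2,0) -> caps B=0 W=0
Move 6: W@(2,1) -> caps B=0 W=0
Move 7: B@(0,2) -> caps B=1 W=0
Move 8: W@(0,0) -> caps B=1 W=0
Move 9: B@(3,2) -> caps B=1 W=0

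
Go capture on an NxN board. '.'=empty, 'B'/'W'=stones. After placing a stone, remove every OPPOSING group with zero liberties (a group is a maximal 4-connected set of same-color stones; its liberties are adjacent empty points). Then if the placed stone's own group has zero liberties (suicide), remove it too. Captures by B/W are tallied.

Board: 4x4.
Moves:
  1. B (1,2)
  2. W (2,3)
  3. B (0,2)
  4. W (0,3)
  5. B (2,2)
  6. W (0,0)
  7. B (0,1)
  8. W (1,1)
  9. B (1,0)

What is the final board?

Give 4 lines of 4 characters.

Answer: .BBW
BWB.
..BW
....

Derivation:
Move 1: B@(1,2) -> caps B=0 W=0
Move 2: W@(2,3) -> caps B=0 W=0
Move 3: B@(0,2) -> caps B=0 W=0
Move 4: W@(0,3) -> caps B=0 W=0
Move 5: B@(2,2) -> caps B=0 W=0
Move 6: W@(0,0) -> caps B=0 W=0
Move 7: B@(0,1) -> caps B=0 W=0
Move 8: W@(1,1) -> caps B=0 W=0
Move 9: B@(1,0) -> caps B=1 W=0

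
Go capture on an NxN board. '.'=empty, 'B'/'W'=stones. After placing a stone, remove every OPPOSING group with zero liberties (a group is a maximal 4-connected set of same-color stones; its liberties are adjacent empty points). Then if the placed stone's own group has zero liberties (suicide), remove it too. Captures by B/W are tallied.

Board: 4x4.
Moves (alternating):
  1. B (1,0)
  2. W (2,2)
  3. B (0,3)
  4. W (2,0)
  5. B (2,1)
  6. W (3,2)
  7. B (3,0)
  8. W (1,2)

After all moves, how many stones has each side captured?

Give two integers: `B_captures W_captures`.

Answer: 1 0

Derivation:
Move 1: B@(1,0) -> caps B=0 W=0
Move 2: W@(2,2) -> caps B=0 W=0
Move 3: B@(0,3) -> caps B=0 W=0
Move 4: W@(2,0) -> caps B=0 W=0
Move 5: B@(2,1) -> caps B=0 W=0
Move 6: W@(3,2) -> caps B=0 W=0
Move 7: B@(3,0) -> caps B=1 W=0
Move 8: W@(1,2) -> caps B=1 W=0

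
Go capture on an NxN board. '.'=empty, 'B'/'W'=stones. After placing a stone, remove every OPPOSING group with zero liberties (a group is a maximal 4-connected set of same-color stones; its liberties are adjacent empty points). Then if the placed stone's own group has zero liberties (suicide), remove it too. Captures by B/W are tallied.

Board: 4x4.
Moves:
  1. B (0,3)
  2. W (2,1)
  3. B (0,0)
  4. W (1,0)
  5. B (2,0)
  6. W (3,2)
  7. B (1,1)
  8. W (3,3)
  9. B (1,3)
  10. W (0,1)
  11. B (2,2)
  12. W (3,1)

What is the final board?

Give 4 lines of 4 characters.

Move 1: B@(0,3) -> caps B=0 W=0
Move 2: W@(2,1) -> caps B=0 W=0
Move 3: B@(0,0) -> caps B=0 W=0
Move 4: W@(1,0) -> caps B=0 W=0
Move 5: B@(2,0) -> caps B=0 W=0
Move 6: W@(3,2) -> caps B=0 W=0
Move 7: B@(1,1) -> caps B=1 W=0
Move 8: W@(3,3) -> caps B=1 W=0
Move 9: B@(1,3) -> caps B=1 W=0
Move 10: W@(0,1) -> caps B=1 W=0
Move 11: B@(2,2) -> caps B=1 W=0
Move 12: W@(3,1) -> caps B=1 W=0

Answer: BW.B
.B.B
BWB.
.WWW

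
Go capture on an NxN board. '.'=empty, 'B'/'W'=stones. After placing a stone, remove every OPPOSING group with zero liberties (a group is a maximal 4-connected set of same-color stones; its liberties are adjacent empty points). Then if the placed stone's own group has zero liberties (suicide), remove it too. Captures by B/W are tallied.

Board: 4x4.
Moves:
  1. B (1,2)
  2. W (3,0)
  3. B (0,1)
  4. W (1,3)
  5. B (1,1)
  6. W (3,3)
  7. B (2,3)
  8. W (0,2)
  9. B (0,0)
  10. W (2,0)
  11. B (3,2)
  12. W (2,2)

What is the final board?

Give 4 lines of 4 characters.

Answer: BBW.
.BBW
W.WB
W.B.

Derivation:
Move 1: B@(1,2) -> caps B=0 W=0
Move 2: W@(3,0) -> caps B=0 W=0
Move 3: B@(0,1) -> caps B=0 W=0
Move 4: W@(1,3) -> caps B=0 W=0
Move 5: B@(1,1) -> caps B=0 W=0
Move 6: W@(3,3) -> caps B=0 W=0
Move 7: B@(2,3) -> caps B=0 W=0
Move 8: W@(0,2) -> caps B=0 W=0
Move 9: B@(0,0) -> caps B=0 W=0
Move 10: W@(2,0) -> caps B=0 W=0
Move 11: B@(3,2) -> caps B=1 W=0
Move 12: W@(2,2) -> caps B=1 W=0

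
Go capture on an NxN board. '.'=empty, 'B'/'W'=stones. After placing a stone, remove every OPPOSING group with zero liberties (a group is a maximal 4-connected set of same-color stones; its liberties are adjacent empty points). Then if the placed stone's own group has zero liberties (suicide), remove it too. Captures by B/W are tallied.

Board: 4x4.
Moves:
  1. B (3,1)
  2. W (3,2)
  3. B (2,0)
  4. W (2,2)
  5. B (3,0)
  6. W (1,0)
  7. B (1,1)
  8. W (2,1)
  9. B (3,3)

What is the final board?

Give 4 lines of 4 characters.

Move 1: B@(3,1) -> caps B=0 W=0
Move 2: W@(3,2) -> caps B=0 W=0
Move 3: B@(2,0) -> caps B=0 W=0
Move 4: W@(2,2) -> caps B=0 W=0
Move 5: B@(3,0) -> caps B=0 W=0
Move 6: W@(1,0) -> caps B=0 W=0
Move 7: B@(1,1) -> caps B=0 W=0
Move 8: W@(2,1) -> caps B=0 W=3
Move 9: B@(3,3) -> caps B=0 W=3

Answer: ....
WB..
.WW.
..WB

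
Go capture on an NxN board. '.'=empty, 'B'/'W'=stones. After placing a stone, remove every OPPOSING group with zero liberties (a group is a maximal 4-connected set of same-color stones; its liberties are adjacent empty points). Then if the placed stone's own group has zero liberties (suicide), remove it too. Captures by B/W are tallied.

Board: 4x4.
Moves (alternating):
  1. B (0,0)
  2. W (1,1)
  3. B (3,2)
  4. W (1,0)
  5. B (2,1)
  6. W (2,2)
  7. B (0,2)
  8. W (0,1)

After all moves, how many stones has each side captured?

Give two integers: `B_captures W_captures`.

Move 1: B@(0,0) -> caps B=0 W=0
Move 2: W@(1,1) -> caps B=0 W=0
Move 3: B@(3,2) -> caps B=0 W=0
Move 4: W@(1,0) -> caps B=0 W=0
Move 5: B@(2,1) -> caps B=0 W=0
Move 6: W@(2,2) -> caps B=0 W=0
Move 7: B@(0,2) -> caps B=0 W=0
Move 8: W@(0,1) -> caps B=0 W=1

Answer: 0 1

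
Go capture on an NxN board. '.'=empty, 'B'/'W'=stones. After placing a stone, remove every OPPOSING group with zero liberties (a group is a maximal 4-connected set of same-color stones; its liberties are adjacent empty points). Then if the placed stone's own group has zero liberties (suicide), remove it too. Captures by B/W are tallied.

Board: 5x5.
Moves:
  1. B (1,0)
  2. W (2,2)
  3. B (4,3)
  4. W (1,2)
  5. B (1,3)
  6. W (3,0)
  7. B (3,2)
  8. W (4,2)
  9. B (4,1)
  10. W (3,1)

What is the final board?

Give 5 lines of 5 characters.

Answer: .....
B.WB.
..W..
WWB..
.B.B.

Derivation:
Move 1: B@(1,0) -> caps B=0 W=0
Move 2: W@(2,2) -> caps B=0 W=0
Move 3: B@(4,3) -> caps B=0 W=0
Move 4: W@(1,2) -> caps B=0 W=0
Move 5: B@(1,3) -> caps B=0 W=0
Move 6: W@(3,0) -> caps B=0 W=0
Move 7: B@(3,2) -> caps B=0 W=0
Move 8: W@(4,2) -> caps B=0 W=0
Move 9: B@(4,1) -> caps B=1 W=0
Move 10: W@(3,1) -> caps B=1 W=0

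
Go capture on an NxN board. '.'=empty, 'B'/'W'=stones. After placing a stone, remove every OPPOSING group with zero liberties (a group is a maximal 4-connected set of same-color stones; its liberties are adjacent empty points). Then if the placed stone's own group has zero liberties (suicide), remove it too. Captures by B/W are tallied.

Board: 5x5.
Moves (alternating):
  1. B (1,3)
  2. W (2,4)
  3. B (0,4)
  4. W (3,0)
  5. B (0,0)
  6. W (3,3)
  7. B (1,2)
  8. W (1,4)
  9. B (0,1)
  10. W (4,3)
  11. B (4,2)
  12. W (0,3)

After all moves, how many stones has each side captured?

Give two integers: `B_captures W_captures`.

Move 1: B@(1,3) -> caps B=0 W=0
Move 2: W@(2,4) -> caps B=0 W=0
Move 3: B@(0,4) -> caps B=0 W=0
Move 4: W@(3,0) -> caps B=0 W=0
Move 5: B@(0,0) -> caps B=0 W=0
Move 6: W@(3,3) -> caps B=0 W=0
Move 7: B@(1,2) -> caps B=0 W=0
Move 8: W@(1,4) -> caps B=0 W=0
Move 9: B@(0,1) -> caps B=0 W=0
Move 10: W@(4,3) -> caps B=0 W=0
Move 11: B@(4,2) -> caps B=0 W=0
Move 12: W@(0,3) -> caps B=0 W=1

Answer: 0 1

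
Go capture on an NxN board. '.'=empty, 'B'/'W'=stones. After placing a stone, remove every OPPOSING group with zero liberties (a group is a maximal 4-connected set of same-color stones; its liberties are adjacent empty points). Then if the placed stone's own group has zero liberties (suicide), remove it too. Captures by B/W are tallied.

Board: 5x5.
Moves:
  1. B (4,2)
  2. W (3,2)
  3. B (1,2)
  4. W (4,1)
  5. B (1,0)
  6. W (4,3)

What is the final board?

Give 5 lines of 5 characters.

Answer: .....
B.B..
.....
..W..
.W.W.

Derivation:
Move 1: B@(4,2) -> caps B=0 W=0
Move 2: W@(3,2) -> caps B=0 W=0
Move 3: B@(1,2) -> caps B=0 W=0
Move 4: W@(4,1) -> caps B=0 W=0
Move 5: B@(1,0) -> caps B=0 W=0
Move 6: W@(4,3) -> caps B=0 W=1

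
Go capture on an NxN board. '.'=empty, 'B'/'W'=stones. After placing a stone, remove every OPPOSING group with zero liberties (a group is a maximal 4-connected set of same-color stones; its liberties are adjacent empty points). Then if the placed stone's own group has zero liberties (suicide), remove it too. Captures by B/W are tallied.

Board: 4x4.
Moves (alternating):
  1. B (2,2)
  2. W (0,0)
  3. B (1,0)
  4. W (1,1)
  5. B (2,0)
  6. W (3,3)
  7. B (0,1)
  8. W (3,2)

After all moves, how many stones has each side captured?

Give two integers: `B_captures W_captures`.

Move 1: B@(2,2) -> caps B=0 W=0
Move 2: W@(0,0) -> caps B=0 W=0
Move 3: B@(1,0) -> caps B=0 W=0
Move 4: W@(1,1) -> caps B=0 W=0
Move 5: B@(2,0) -> caps B=0 W=0
Move 6: W@(3,3) -> caps B=0 W=0
Move 7: B@(0,1) -> caps B=1 W=0
Move 8: W@(3,2) -> caps B=1 W=0

Answer: 1 0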